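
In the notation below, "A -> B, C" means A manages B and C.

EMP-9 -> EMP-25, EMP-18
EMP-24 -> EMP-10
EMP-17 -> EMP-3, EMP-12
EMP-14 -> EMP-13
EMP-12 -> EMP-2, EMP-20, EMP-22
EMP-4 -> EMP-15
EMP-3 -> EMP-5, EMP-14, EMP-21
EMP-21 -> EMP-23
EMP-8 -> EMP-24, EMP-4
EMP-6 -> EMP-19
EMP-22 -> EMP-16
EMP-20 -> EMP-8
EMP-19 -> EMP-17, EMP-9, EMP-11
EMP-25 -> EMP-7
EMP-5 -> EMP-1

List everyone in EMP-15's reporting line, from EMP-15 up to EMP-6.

EMP-15 reports to EMP-4. EMP-4 reports to EMP-8. EMP-8 reports to EMP-20. EMP-20 reports to EMP-12. EMP-12 reports to EMP-17. EMP-17 reports to EMP-19. EMP-19 reports to EMP-6. EMP-6 is at the top.

EMP-15 -> EMP-4 -> EMP-8 -> EMP-20 -> EMP-12 -> EMP-17 -> EMP-19 -> EMP-6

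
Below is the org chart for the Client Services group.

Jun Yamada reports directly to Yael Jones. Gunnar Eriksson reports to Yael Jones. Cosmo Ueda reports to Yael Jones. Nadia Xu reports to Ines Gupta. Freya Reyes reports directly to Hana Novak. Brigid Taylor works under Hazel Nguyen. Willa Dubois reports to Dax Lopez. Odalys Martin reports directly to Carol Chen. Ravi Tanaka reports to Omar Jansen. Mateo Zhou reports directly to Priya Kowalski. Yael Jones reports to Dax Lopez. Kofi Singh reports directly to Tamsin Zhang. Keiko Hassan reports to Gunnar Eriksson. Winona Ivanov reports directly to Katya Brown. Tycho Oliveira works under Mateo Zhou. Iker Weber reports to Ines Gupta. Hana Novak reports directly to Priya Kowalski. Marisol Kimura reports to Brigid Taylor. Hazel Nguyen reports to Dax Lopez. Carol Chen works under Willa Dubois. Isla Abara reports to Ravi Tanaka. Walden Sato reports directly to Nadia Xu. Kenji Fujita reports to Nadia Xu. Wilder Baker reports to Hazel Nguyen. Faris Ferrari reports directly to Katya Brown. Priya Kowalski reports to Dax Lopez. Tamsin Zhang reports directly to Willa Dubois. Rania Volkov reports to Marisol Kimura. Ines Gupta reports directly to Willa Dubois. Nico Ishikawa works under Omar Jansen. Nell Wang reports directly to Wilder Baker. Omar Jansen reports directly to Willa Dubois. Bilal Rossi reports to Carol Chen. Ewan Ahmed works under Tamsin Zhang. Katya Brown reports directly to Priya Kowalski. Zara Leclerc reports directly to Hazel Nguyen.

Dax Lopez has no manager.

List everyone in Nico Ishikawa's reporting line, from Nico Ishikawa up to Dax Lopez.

Nico Ishikawa -> Omar Jansen -> Willa Dubois -> Dax Lopez

Nico Ishikawa reports to Omar Jansen. Omar Jansen reports to Willa Dubois. Willa Dubois reports to Dax Lopez. Dax Lopez is at the top.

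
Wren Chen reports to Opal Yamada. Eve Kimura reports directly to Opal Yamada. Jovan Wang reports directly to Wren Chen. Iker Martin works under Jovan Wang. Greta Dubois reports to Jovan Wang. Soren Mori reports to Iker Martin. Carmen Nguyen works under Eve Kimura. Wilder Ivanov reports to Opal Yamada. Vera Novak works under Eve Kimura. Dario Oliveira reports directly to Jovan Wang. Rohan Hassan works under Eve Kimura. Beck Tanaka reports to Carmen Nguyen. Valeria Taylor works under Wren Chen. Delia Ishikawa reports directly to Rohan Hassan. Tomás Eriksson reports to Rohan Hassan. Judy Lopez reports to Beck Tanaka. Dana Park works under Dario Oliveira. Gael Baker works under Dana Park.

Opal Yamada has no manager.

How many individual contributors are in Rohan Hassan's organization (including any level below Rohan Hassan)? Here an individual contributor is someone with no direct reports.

2

The people in Rohan Hassan's organization with no one reporting to them are Tomás Eriksson, Delia Ishikawa. That is 2.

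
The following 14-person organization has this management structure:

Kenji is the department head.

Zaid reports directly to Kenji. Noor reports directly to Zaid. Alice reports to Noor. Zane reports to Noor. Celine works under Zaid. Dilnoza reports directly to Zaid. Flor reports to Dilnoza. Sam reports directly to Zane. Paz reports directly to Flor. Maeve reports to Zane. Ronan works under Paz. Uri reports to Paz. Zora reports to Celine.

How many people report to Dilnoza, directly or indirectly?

Dilnoza directly manages Flor. Under Flor: Paz, Uri, Ronan (3). That's 4 in total.

4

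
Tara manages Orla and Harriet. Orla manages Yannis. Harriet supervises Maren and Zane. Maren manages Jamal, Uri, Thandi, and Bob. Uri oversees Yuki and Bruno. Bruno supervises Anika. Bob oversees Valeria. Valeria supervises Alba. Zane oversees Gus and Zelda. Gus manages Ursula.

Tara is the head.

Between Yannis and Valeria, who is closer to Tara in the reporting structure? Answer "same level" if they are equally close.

Yannis is 2 levels below Tara; Valeria is 4. Yannis is higher.

Yannis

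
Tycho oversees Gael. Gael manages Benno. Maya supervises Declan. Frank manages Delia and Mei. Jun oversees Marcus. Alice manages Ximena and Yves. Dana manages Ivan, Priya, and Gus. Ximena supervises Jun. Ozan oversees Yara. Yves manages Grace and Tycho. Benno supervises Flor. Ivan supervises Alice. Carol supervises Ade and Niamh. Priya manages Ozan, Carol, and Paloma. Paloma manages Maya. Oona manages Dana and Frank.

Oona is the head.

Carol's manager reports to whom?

Dana

Carol reports to Priya, and Priya reports to Dana. So Carol's skip-level manager is Dana.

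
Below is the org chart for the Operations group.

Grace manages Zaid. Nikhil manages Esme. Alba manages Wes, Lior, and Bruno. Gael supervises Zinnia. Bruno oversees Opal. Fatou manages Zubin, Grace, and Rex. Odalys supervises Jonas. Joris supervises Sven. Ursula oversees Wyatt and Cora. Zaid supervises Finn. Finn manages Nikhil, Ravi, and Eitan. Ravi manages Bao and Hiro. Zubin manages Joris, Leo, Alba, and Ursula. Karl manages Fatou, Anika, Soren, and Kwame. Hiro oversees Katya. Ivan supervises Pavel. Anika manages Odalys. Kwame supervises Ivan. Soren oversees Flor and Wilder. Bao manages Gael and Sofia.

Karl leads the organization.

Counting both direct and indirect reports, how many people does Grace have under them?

Grace directly manages Zaid. Under Zaid: Finn, Eitan, Ravi, Bao, Sofia, Gael, Zinnia, Hiro, Katya, Nikhil, Esme (11). That's 12 in total.

12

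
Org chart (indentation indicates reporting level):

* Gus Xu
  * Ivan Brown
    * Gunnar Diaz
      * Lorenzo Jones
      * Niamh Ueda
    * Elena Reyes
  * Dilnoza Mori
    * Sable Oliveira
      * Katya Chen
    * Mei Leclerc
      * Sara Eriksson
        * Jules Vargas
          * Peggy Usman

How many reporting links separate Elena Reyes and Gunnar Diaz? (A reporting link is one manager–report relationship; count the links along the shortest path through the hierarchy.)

2

Elena Reyes is 1 level below Ivan Brown, and Gunnar Diaz is 1 level below Ivan Brown (their lowest common manager). The shortest path runs up from Elena Reyes to Ivan Brown and back down to Gunnar Diaz: 1 + 1 = 2 links.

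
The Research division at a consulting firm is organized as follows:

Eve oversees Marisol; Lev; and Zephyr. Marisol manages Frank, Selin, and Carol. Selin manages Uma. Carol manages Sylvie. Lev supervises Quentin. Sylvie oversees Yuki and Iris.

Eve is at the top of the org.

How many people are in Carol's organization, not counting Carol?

Carol directly manages Sylvie. Under Sylvie: Iris, Yuki (2). That's 3 in total.

3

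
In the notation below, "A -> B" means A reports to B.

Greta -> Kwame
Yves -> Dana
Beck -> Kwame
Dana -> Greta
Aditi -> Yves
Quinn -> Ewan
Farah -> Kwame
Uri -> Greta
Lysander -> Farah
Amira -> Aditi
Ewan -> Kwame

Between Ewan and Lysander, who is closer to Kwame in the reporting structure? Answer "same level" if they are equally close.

Ewan

Ewan is 1 level below Kwame; Lysander is 2. Ewan is higher.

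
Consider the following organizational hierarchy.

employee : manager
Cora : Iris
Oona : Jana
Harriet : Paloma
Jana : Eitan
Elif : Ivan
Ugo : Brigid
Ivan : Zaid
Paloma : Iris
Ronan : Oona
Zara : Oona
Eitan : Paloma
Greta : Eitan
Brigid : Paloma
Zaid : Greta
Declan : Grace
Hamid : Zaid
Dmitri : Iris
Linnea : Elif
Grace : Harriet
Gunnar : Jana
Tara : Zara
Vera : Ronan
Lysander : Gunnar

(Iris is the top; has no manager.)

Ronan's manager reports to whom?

Jana

Ronan reports to Oona, and Oona reports to Jana. So Ronan's skip-level manager is Jana.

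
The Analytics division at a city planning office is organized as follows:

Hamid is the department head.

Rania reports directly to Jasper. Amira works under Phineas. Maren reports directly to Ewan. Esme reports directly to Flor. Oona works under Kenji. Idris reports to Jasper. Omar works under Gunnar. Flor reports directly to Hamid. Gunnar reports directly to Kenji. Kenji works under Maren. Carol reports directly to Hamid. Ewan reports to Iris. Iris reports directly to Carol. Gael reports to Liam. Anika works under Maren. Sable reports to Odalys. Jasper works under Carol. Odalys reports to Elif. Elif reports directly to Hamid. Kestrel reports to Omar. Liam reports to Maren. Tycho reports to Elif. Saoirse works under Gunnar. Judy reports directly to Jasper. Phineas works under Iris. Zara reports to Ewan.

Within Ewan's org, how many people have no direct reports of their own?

The people in Ewan's organization with no one reporting to them are Zara, Anika, Gael, Oona, Saoirse, Kestrel. That is 6.

6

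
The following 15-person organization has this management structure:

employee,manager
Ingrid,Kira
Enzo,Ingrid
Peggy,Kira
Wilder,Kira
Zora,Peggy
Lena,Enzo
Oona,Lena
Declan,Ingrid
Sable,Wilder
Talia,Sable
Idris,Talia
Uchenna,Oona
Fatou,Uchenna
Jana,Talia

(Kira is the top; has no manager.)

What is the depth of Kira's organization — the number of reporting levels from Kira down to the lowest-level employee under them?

The longest chain under Kira runs Kira → Ingrid → Enzo → Lena → Oona → Uchenna → Fatou, which is 6 levels below Kira.

6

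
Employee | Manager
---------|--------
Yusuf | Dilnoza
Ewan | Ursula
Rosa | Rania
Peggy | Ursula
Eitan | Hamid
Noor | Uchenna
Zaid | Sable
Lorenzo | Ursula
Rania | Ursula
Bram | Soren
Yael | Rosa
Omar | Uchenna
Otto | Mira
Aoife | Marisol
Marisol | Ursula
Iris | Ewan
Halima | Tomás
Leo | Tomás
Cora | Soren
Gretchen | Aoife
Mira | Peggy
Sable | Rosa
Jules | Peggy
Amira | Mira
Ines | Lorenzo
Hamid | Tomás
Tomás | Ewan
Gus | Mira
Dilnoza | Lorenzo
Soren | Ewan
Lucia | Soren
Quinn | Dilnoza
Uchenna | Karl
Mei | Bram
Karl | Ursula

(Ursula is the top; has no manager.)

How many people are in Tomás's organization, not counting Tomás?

Tomás directly manages Hamid, Halima, Leo. Under Hamid: Eitan (1). Halima has no reports. Leo has no reports. So Tomás's organization is 3 direct reports plus everyone under them: 2 + 1 + 1 = 4.

4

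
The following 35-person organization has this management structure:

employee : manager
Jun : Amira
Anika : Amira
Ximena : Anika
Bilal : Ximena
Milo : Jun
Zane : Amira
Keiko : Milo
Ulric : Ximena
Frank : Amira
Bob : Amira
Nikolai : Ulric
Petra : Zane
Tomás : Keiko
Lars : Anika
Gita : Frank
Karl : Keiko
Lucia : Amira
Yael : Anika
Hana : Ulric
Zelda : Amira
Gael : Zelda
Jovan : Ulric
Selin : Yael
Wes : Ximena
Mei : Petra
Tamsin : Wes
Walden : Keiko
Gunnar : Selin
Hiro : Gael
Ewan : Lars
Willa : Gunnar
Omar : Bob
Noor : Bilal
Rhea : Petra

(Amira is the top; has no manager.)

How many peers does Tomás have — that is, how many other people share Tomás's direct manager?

2

Tomás reports to Keiko. Keiko's other direct reports are Karl, Walden — 2 peers.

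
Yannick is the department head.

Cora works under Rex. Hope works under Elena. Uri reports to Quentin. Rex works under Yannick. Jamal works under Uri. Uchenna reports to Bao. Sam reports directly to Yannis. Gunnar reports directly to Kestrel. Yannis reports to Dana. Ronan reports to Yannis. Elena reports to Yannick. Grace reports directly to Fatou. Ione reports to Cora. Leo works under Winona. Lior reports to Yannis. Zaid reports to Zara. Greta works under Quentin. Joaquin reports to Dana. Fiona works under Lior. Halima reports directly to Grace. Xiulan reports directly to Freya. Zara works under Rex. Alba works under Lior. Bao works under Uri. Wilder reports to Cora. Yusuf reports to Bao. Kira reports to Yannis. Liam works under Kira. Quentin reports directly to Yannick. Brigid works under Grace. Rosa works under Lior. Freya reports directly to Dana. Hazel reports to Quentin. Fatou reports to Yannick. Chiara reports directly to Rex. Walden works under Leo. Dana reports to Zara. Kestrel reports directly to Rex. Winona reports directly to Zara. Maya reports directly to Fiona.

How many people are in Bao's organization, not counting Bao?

2

Bao directly manages Yusuf, Uchenna. Yusuf has no reports. Uchenna has no reports. So Bao's organization is 2 direct reports plus everyone under them: 1 + 1 = 2.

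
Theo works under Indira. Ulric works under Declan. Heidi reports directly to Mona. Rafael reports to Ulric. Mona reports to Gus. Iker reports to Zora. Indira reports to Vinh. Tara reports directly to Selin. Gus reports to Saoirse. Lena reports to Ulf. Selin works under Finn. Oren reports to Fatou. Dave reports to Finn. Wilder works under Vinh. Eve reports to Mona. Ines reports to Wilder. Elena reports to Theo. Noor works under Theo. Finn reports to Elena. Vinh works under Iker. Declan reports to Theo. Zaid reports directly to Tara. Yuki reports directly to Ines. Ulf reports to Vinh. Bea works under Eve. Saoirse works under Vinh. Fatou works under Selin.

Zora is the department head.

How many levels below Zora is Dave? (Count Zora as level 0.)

Chain from Dave up to Zora: Dave → Finn → Elena → Theo → Indira → Vinh → Iker → Zora. That is 7 steps up, so Dave is 7 levels below Zora.

7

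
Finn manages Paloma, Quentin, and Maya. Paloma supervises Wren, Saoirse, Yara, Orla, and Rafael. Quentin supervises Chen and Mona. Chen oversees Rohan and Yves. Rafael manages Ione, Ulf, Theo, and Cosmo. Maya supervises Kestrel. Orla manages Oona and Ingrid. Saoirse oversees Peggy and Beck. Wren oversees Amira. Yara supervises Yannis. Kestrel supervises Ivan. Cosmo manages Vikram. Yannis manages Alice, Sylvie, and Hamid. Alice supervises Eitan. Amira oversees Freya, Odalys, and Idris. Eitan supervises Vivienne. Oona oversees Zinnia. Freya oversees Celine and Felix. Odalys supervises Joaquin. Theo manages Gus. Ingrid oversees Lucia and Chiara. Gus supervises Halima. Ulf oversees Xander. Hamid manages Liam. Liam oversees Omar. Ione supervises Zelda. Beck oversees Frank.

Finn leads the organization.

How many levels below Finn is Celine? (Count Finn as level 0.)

5

Chain from Celine up to Finn: Celine → Freya → Amira → Wren → Paloma → Finn. That is 5 steps up, so Celine is 5 levels below Finn.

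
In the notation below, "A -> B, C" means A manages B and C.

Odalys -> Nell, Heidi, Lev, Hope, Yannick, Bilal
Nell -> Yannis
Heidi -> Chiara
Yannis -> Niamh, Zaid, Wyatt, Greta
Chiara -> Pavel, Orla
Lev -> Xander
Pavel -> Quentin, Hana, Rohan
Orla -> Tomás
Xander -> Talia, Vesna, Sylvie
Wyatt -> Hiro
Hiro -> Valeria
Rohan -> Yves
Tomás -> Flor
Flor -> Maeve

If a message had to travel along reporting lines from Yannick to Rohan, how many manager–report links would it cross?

5

Yannick is 1 level below Odalys, and Rohan is 4 levels below Odalys (their lowest common manager). The shortest path runs up from Yannick to Odalys and back down to Rohan: 1 + 4 = 5 links.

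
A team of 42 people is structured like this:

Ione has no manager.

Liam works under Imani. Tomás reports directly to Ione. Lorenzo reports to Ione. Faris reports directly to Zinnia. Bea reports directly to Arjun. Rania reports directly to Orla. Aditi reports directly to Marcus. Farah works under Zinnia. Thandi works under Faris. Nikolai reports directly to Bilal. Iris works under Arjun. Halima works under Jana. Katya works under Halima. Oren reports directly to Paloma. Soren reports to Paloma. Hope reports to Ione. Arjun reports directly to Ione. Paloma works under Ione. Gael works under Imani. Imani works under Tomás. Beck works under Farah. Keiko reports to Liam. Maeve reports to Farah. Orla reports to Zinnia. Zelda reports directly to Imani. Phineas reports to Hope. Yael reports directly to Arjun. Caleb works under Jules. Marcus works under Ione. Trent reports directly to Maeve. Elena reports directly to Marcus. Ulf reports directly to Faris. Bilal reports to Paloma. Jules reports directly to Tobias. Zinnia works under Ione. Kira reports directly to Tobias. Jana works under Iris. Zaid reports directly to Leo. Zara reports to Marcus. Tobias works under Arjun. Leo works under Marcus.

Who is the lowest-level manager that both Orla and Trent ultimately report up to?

Orla's chain of managers is Zinnia, Ione. Trent's chain of managers is Maeve, Farah, Zinnia, Ione. The first manager that appears in both chains is Zinnia.

Zinnia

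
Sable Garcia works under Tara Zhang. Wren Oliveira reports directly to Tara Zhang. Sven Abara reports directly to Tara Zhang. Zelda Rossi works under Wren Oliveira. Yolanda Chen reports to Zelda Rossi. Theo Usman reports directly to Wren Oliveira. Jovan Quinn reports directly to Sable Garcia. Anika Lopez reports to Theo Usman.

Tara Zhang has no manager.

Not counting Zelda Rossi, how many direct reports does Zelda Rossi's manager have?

Zelda Rossi reports to Wren Oliveira. Wren Oliveira's other direct reports are Theo Usman — 1 peer.

1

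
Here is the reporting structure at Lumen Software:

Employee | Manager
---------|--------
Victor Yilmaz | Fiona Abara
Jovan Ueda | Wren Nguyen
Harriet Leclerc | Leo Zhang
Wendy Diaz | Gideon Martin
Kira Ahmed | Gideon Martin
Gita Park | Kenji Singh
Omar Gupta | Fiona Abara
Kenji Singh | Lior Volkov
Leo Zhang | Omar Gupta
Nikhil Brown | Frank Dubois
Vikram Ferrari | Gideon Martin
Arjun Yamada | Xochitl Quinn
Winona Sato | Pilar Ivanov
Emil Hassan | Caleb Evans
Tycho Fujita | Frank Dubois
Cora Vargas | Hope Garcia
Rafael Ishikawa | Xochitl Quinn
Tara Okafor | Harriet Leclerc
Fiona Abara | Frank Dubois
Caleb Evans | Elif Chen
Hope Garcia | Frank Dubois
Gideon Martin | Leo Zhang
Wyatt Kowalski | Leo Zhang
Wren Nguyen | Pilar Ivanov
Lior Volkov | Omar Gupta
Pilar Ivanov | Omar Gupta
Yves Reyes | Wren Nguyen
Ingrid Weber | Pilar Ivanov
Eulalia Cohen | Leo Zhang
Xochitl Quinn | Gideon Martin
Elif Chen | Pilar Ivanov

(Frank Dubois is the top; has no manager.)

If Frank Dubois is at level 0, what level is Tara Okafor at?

Chain from Tara Okafor up to Frank Dubois: Tara Okafor → Harriet Leclerc → Leo Zhang → Omar Gupta → Fiona Abara → Frank Dubois. That is 5 steps up, so Tara Okafor is 5 levels below Frank Dubois.

5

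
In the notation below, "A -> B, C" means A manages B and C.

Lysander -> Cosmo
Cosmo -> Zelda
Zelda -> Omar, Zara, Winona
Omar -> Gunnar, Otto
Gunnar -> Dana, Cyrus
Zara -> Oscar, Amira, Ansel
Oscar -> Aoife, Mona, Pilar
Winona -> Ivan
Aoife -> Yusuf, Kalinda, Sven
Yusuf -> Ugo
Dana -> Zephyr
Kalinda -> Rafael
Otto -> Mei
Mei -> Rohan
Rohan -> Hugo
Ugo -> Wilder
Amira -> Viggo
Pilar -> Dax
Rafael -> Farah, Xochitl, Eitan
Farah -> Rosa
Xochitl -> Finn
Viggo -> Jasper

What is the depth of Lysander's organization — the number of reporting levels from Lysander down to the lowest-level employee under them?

The longest chain under Lysander runs Lysander → Cosmo → Zelda → Zara → Oscar → Aoife → Kalinda → Rafael → Xochitl → Finn, which is 9 levels below Lysander.

9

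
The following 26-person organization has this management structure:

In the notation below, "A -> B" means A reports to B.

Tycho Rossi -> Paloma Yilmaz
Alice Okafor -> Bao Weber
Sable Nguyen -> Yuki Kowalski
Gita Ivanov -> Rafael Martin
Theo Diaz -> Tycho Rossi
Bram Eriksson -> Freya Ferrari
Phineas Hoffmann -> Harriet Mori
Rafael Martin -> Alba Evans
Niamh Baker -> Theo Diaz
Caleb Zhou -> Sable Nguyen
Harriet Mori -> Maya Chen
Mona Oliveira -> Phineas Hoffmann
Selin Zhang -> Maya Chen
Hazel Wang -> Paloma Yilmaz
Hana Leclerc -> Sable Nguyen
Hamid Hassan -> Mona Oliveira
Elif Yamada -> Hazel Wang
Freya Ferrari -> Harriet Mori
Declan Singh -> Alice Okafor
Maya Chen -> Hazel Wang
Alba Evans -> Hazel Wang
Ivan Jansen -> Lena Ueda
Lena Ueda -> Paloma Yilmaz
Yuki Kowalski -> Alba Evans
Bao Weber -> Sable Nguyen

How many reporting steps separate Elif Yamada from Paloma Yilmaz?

Chain from Elif Yamada up to Paloma Yilmaz: Elif Yamada → Hazel Wang → Paloma Yilmaz. That is 2 steps up, so Elif Yamada is 2 levels below Paloma Yilmaz.

2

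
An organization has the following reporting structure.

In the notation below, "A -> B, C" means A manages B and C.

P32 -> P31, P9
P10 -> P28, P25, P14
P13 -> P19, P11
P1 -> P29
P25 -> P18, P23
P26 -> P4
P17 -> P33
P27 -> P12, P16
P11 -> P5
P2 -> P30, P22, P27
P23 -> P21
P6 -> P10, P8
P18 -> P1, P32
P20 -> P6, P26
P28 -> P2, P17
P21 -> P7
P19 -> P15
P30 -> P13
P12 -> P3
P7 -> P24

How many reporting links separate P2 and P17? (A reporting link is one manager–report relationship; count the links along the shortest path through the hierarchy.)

2

P2 is 1 level below P28, and P17 is 1 level below P28 (their lowest common manager). The shortest path runs up from P2 to P28 and back down to P17: 1 + 1 = 2 links.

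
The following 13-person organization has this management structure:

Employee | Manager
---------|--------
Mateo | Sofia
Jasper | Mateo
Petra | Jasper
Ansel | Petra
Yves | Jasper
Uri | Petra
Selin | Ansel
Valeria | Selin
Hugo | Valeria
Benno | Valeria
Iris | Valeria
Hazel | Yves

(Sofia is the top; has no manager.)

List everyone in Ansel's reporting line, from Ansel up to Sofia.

Ansel -> Petra -> Jasper -> Mateo -> Sofia

Ansel reports to Petra. Petra reports to Jasper. Jasper reports to Mateo. Mateo reports to Sofia. Sofia is at the top.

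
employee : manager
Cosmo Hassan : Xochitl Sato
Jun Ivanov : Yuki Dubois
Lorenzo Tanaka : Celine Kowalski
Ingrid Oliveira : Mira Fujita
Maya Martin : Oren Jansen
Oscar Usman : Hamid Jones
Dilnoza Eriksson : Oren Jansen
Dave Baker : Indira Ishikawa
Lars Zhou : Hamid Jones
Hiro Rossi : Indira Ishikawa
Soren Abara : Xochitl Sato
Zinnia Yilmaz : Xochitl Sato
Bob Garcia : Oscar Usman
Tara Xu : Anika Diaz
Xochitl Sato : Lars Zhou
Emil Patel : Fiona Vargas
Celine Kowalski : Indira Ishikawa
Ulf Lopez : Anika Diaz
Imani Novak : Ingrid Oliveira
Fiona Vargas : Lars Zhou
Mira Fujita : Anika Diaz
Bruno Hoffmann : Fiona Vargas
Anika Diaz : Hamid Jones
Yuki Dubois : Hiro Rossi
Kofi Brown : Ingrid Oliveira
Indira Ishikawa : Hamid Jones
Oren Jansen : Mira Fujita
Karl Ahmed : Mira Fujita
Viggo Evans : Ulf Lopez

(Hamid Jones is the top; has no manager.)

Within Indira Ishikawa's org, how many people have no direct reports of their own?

The people in Indira Ishikawa's organization with no one reporting to them are Jun Ivanov, Dave Baker, Lorenzo Tanaka. That is 3.

3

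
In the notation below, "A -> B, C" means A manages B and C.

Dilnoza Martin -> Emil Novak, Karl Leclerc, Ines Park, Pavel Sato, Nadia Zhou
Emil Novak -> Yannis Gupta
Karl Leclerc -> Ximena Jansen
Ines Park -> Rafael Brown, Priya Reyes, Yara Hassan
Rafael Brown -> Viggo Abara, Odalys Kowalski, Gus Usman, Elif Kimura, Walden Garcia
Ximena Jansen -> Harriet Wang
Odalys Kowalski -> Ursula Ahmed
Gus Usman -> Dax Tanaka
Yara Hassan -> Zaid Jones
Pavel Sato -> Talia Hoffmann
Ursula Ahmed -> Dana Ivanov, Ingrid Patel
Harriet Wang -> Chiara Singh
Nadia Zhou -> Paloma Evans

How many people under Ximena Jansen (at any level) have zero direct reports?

The only person in Ximena Jansen's organization with no one reporting to them is Chiara Singh. That is 1.

1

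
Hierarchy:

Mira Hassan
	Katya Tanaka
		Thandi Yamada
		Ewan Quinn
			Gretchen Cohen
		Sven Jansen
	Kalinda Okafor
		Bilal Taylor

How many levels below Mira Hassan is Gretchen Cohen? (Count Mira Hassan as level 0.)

Chain from Gretchen Cohen up to Mira Hassan: Gretchen Cohen → Ewan Quinn → Katya Tanaka → Mira Hassan. That is 3 steps up, so Gretchen Cohen is 3 levels below Mira Hassan.

3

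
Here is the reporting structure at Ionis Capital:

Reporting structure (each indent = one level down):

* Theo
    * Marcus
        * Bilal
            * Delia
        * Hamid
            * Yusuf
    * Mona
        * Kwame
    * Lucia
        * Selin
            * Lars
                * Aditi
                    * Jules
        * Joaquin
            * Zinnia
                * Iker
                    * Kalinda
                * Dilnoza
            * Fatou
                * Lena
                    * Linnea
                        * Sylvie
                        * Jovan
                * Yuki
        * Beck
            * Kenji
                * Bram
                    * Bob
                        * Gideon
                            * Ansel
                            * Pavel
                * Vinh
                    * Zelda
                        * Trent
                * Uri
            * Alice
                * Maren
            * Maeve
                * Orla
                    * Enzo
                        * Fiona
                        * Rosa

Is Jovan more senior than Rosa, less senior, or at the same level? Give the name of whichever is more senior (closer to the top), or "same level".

Both Jovan and Rosa are 6 levels below Theo.

same level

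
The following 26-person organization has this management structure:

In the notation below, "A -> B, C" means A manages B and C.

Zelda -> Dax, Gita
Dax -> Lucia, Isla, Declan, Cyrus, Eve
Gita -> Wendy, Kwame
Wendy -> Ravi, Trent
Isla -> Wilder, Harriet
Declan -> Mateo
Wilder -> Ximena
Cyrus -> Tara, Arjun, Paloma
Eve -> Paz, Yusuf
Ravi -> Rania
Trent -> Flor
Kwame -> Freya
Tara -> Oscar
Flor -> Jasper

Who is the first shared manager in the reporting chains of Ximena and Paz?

Ximena's chain of managers is Wilder, Isla, Dax, Zelda. Paz's chain of managers is Eve, Dax, Zelda. The first manager that appears in both chains is Dax.

Dax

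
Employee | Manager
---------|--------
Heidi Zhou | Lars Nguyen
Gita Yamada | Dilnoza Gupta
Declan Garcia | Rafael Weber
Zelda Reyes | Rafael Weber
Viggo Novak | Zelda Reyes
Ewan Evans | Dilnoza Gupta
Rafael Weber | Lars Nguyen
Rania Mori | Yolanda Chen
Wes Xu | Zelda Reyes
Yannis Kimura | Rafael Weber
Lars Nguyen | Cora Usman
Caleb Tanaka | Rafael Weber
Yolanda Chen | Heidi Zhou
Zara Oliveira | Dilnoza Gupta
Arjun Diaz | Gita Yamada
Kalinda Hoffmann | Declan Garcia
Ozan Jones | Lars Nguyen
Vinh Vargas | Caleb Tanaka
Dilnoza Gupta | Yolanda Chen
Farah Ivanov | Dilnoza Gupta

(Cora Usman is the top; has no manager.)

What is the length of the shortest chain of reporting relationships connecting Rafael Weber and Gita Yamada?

Rafael Weber is 1 level below Lars Nguyen, and Gita Yamada is 4 levels below Lars Nguyen (their lowest common manager). The shortest path runs up from Rafael Weber to Lars Nguyen and back down to Gita Yamada: 1 + 4 = 5 links.

5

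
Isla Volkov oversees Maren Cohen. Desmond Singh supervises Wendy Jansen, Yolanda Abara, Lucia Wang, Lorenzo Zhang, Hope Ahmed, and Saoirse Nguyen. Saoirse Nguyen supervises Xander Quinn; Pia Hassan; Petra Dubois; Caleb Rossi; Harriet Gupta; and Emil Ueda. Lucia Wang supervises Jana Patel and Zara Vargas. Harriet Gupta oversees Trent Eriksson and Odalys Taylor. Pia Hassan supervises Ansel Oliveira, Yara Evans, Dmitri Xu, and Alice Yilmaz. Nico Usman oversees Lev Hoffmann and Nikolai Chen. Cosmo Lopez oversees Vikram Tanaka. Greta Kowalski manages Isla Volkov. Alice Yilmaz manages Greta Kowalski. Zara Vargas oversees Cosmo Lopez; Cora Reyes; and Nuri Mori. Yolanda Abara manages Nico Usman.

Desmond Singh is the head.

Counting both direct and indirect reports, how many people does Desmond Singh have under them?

30

Desmond Singh directly manages Saoirse Nguyen, Lucia Wang, Yolanda Abara, Wendy Jansen, Hope Ahmed, Lorenzo Zhang. Under Saoirse Nguyen: Caleb Rossi, Xander Quinn, Petra Dubois, Harriet Gupta, Odalys Taylor, Trent Eriksson, Pia Hassan, Yara Evans, Alice Yilmaz, Greta Kowalski, Isla Volkov, Maren Cohen, Ansel Oliveira, Dmitri Xu, Emil Ueda (15). Under Lucia Wang: Jana Patel, Zara Vargas, Cora Reyes, Nuri Mori, Cosmo Lopez, Vikram Tanaka (6). Under Yolanda Abara: Nico Usman, Nikolai Chen, Lev Hoffmann (3). Wendy Jansen has no reports. Hope Ahmed has no reports. Lorenzo Zhang has no reports. So Desmond Singh's organization is 6 direct reports plus everyone under them: 16 + 7 + 4 + 1 + 1 + 1 = 30.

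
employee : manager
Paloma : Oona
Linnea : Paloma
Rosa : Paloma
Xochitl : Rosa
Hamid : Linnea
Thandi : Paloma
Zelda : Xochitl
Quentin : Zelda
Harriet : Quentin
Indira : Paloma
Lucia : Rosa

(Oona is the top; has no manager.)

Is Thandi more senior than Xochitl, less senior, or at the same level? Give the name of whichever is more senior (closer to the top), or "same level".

Thandi is 2 levels below Oona; Xochitl is 3. Thandi is higher.

Thandi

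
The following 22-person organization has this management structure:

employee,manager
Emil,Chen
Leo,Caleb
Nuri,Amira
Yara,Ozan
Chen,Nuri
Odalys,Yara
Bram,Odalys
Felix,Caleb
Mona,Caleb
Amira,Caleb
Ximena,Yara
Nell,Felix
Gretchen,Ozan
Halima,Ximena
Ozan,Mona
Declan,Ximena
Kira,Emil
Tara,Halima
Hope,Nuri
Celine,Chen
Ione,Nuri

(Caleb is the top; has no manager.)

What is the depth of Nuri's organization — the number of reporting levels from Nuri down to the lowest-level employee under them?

The longest chain under Nuri runs Nuri → Chen → Emil → Kira, which is 3 levels below Nuri.

3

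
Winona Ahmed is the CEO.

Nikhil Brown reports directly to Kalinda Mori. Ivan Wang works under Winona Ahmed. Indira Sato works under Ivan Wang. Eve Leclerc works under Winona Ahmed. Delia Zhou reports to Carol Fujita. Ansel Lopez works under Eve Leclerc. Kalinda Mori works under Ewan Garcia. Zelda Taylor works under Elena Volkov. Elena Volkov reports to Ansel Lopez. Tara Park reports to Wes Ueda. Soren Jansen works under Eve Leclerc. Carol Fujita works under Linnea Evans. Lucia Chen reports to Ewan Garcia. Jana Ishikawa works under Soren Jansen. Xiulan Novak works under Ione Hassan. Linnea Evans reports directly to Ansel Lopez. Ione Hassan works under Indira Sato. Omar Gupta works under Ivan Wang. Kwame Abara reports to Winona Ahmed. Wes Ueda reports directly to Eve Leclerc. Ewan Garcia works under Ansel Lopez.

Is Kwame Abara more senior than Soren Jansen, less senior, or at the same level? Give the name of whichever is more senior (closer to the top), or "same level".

Kwame Abara is 1 level below Winona Ahmed; Soren Jansen is 2. Kwame Abara is higher.

Kwame Abara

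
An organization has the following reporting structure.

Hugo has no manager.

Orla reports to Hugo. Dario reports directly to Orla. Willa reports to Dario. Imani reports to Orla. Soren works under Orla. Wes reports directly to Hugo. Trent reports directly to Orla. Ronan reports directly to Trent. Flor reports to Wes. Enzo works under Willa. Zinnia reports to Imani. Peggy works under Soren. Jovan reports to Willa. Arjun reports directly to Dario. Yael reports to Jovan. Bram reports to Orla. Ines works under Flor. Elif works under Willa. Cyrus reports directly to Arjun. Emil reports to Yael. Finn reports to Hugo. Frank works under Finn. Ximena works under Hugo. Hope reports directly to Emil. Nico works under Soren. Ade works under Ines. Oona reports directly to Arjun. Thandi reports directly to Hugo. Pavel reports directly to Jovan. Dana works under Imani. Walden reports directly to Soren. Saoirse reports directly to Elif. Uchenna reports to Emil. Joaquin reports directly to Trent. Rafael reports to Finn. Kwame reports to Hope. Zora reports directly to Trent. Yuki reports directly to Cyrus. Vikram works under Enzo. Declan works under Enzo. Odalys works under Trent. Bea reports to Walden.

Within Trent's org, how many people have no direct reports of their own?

4

The people in Trent's organization with no one reporting to them are Odalys, Zora, Joaquin, Ronan. That is 4.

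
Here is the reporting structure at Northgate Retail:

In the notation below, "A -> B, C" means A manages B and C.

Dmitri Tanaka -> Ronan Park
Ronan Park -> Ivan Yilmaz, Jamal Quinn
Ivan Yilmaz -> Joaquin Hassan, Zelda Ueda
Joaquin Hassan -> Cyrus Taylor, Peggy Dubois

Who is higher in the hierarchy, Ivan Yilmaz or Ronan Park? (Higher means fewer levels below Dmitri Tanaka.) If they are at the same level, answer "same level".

Ronan Park

Ivan Yilmaz is 2 levels below Dmitri Tanaka; Ronan Park is 1. Ronan Park is higher.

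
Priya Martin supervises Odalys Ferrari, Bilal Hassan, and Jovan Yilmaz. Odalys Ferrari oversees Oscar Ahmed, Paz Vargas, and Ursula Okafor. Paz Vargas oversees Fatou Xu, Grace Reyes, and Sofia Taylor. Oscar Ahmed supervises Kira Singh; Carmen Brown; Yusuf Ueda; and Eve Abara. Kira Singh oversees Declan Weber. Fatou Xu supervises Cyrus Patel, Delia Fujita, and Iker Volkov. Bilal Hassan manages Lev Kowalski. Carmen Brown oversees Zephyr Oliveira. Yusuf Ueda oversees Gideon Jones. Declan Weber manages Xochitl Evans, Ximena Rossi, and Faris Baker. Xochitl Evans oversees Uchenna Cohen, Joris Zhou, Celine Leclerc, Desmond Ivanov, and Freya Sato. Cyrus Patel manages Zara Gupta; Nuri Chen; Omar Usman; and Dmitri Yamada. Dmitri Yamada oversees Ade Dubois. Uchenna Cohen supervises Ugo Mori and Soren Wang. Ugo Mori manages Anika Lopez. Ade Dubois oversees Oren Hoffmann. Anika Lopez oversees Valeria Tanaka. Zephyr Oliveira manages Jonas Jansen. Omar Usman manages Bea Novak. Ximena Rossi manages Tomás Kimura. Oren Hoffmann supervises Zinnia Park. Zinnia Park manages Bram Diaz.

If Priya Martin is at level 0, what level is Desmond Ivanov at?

6

Chain from Desmond Ivanov up to Priya Martin: Desmond Ivanov → Xochitl Evans → Declan Weber → Kira Singh → Oscar Ahmed → Odalys Ferrari → Priya Martin. That is 6 steps up, so Desmond Ivanov is 6 levels below Priya Martin.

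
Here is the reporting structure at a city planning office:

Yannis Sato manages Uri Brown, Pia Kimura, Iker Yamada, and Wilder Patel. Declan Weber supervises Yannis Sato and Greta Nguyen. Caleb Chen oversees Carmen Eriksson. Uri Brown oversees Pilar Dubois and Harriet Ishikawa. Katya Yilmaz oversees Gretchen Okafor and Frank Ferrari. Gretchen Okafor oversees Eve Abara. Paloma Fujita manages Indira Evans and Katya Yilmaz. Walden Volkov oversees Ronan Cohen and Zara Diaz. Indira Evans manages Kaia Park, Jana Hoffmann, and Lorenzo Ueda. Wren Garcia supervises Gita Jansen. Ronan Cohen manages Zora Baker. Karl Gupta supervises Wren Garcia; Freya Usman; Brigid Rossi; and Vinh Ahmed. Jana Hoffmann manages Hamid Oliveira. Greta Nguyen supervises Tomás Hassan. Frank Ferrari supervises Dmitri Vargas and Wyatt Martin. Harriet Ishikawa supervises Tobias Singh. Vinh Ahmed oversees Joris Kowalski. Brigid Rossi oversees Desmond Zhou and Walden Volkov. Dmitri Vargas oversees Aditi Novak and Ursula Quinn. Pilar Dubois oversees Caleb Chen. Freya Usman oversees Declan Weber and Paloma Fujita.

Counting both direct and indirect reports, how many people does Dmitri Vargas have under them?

2

Dmitri Vargas directly manages Aditi Novak, Ursula Quinn. Aditi Novak has no reports. Ursula Quinn has no reports. So Dmitri Vargas's organization is 2 direct reports plus everyone under them: 1 + 1 = 2.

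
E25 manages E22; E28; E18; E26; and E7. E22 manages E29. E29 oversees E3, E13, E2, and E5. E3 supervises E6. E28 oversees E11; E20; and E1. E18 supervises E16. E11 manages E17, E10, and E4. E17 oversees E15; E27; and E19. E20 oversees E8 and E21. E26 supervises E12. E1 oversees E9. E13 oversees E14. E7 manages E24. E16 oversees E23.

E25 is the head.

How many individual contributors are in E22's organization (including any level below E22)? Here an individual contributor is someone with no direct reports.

The people in E22's organization with no one reporting to them are E5, E2, E14, E6. That is 4.

4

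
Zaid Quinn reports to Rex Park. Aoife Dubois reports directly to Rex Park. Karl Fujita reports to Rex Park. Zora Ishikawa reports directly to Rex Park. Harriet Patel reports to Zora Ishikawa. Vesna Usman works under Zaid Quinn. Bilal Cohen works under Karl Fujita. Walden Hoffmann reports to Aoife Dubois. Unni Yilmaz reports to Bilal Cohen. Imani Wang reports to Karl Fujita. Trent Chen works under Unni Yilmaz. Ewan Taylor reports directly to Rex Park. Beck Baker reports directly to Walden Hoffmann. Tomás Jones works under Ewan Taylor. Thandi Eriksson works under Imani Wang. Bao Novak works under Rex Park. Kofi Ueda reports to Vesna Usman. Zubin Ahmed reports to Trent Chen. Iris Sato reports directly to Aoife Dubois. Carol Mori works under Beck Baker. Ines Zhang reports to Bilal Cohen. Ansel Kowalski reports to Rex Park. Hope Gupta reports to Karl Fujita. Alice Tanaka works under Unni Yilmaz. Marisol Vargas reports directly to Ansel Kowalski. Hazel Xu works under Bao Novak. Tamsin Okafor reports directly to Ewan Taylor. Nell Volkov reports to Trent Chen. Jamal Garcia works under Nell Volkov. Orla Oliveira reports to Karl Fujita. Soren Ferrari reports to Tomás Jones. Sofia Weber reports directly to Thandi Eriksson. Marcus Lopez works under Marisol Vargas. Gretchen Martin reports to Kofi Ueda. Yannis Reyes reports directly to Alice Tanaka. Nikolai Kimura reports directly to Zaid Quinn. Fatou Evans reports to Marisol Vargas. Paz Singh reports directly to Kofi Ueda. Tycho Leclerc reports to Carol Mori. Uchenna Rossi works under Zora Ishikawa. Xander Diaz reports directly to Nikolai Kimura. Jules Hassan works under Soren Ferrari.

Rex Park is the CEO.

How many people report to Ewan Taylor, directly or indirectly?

4

Ewan Taylor directly manages Tomás Jones, Tamsin Okafor. Under Tomás Jones: Soren Ferrari, Jules Hassan (2). Tamsin Okafor has no reports. So Ewan Taylor's organization is 2 direct reports plus everyone under them: 3 + 1 = 4.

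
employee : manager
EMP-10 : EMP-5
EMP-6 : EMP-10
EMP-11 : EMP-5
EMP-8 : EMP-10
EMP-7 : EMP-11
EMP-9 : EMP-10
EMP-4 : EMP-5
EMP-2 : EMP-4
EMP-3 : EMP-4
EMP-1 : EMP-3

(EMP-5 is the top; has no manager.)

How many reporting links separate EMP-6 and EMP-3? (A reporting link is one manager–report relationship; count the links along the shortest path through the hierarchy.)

4

EMP-6 is 2 levels below EMP-5, and EMP-3 is 2 levels below EMP-5 (their lowest common manager). The shortest path runs up from EMP-6 to EMP-5 and back down to EMP-3: 2 + 2 = 4 links.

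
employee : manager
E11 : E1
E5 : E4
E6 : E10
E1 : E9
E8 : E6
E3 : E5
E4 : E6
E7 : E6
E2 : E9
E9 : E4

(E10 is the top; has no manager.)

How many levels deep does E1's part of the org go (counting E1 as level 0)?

The longest chain under E1 runs E1 → E11, which is 1 level below E1.

1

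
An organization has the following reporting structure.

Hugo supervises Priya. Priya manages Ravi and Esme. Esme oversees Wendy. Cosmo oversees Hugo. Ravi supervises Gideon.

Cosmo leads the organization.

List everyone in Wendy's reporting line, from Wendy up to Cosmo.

Wendy reports to Esme. Esme reports to Priya. Priya reports to Hugo. Hugo reports to Cosmo. Cosmo is at the top.

Wendy -> Esme -> Priya -> Hugo -> Cosmo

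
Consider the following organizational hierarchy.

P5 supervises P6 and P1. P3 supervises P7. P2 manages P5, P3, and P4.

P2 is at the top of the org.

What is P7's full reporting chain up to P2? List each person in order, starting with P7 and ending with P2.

P7 -> P3 -> P2

P7 reports to P3. P3 reports to P2. P2 is at the top.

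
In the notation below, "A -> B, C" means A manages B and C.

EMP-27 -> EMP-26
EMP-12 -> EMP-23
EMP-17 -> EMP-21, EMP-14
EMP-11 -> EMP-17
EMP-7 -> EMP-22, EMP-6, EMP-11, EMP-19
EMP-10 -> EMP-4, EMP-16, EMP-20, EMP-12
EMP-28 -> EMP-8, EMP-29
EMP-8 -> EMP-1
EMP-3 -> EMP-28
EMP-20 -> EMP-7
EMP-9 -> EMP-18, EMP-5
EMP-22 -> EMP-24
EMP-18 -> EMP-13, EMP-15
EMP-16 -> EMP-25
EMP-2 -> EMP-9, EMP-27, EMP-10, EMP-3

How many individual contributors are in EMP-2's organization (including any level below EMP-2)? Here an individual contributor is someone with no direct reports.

The people in EMP-2's organization with no one reporting to them are EMP-29, EMP-1, EMP-23, EMP-19, EMP-14, EMP-21, EMP-6, EMP-24, EMP-25, EMP-4, EMP-26, EMP-5, EMP-15, EMP-13. That is 14.

14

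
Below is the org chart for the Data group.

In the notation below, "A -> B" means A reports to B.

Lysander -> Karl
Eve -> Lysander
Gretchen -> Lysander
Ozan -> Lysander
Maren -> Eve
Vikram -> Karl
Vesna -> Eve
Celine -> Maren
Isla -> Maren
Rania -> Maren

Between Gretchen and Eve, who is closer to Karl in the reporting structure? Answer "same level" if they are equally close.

Both Gretchen and Eve are 2 levels below Karl.

same level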